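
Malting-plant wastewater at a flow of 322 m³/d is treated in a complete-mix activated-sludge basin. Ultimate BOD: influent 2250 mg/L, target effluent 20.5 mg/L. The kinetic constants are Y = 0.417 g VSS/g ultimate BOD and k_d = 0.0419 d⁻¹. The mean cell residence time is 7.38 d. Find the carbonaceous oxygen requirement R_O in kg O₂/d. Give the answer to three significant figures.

R_O ≈ 393 kg O₂/d

The observed yield is Y_obs = Y/(1 + k_d·θ_c) = 0.417 / (1 + 0.0419 × 7.38) = 0.417 / 1.309 = 0.3185 g VSS per g ultimate BOD removed.
Mass of ultimate BOD removed per day: Q(S₀ − S) = 322 × 2230 g/m³ = 717.9 kg/d.
Net sludge production P_X = 0.3185 × 717.9 = 228.7 kg VSS/d.
Carbonaceous O₂ demand = substrate oxidised − cell-mass equivalent = 717.9 − 1.42 × 228.7 = 393.2 kg O₂/d.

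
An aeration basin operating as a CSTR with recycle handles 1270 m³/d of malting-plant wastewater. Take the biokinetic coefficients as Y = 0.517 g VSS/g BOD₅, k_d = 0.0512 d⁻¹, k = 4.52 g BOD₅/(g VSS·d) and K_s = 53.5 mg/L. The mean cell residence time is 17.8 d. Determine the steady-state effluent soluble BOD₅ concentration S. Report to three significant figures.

For a completely mixed reactor with recycle the Lawrence–McCarty relation gives S = K_s·(1 + k_d·θ_c) / [θ_c·(Y·k − k_d) − 1] = 53.5 × (1 + 0.0512 × 17.8) / [17.8 × (0.517 × 4.52 − 0.0512) − 1] = 102.3 / 39.68 = 2.577 mg/L.

S ≈ 2.58 mg/L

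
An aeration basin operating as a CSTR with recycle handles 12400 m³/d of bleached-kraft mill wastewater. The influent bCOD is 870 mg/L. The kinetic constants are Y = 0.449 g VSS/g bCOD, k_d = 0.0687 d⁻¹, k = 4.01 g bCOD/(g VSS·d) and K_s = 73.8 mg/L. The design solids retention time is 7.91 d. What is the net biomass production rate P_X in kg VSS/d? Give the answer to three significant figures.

P_X ≈ 3110 kg VSS/d

From the Monod/SRT balance for a CMAS, S = K_s·(1+k_d θ_c)/[θ_c·(Y k − k_d) − 1] = 73.8 × (1 + 0.0687 × 7.91) / [7.91 × (0.449 × 4.01 − 0.0687) − 1] = 113.9 / 12.70 = 8.970 mg/L.
The observed yield is Y_obs = Y/(1 + k_d·θ_c) = 0.449 / (1 + 0.0687 × 7.91) = 0.449 / 1.543 = 0.2909 g VSS per g bCOD removed.
Q·(S₀ − S) = 12400 × (870 − 8.97) × 10⁻³ = 10677 kg/d removed.
Biomass produced: P_X = Y_obs·Q·ΔS = 0.2909 × 10677 ≈ 3106 kg VSS/d.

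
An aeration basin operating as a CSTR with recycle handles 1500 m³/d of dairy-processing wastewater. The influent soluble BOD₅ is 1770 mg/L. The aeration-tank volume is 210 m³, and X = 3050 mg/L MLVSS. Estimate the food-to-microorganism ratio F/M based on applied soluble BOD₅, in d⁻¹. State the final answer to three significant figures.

F/M ≈ 4.15 d⁻¹

Food-to-microorganism ratio F/M = Q S₀ / (V X) = 1500 × 1770 / (210.0 × 3050) = 4.145 d⁻¹.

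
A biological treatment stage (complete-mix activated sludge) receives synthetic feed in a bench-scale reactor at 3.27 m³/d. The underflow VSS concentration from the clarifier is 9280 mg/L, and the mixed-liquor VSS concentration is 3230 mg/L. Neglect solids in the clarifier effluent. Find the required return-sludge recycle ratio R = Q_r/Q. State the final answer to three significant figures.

R = Q_r/Q = X/(X_r − X) = 3230 / (9280 − 3230) = 0.5339.

R ≈ 0.534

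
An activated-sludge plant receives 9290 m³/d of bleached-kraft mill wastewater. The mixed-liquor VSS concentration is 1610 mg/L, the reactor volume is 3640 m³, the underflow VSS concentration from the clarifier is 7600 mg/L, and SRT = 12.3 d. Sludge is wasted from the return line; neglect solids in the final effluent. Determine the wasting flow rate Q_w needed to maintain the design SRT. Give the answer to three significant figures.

Q_w ≈ 62.7 m³/d

Wasting from the return line (neglecting effluent solids): Q_w = V·X / (θ_c·X_r) = 3640 × 1610 / (12.3 × 7600) = 62.69 m³/d.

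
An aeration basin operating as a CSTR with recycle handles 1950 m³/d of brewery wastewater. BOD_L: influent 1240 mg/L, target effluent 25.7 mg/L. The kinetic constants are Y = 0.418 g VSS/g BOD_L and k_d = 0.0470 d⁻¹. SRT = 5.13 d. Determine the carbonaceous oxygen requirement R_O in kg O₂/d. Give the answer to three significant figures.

The observed yield is Y_obs = Y/(1 + k_d·θ_c) = 0.418 / (1 + 0.0470 × 5.13) = 0.418 / 1.241 = 0.3368 g VSS per g BOD_L removed.
Mass of BOD_L removed per day: Q(S₀ − S) = 1950 × 1214 g/m³ = 2368 kg/d.
Biomass synthesised: P_X = Y_obs × 2368 = 797.5 kg VSS/d.
Carbonaceous O₂ demand = substrate oxidised − cell-mass equivalent = 2368 − 1.42 × 797.5 = 1235 kg O₂/d.

R_O ≈ 1240 kg O₂/d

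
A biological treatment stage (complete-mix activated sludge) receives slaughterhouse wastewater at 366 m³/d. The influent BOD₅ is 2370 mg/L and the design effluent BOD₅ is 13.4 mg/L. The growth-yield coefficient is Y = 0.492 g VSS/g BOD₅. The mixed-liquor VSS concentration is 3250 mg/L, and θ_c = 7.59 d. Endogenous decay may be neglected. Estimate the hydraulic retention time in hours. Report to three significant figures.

With k_d = 0 the design equation reduces to V = Y Q (S₀−S) θ_c / X = 0.492 × 366 × (2370 − 13.4) × 7.59 / 3250 = 991.0 m³.
Hydraulic retention time τ = V/Q = 991.0 / 366 = 2.708 d = 64.99 h.

τ ≈ 65.0 h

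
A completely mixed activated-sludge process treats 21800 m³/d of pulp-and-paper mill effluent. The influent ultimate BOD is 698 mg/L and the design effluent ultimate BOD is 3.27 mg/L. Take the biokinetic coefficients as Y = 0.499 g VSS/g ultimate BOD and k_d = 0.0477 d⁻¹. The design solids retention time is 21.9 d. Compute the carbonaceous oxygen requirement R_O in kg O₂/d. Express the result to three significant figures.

The observed yield is Y_obs = Y/(1 + k_d·θ_c) = 0.499 / (1 + 0.0477 × 21.9) = 0.499 / 2.045 = 0.2441 g VSS per g ultimate BOD removed.
ΔS = 698 − 3.27 = 694.7 mg/L, so the substrate removal rate is 21800 × 694.7/1000 = 15145 kg ultimate BOD/d.
P_X = Y_obs·Q·(S₀ − S) = 0.2441 × 15145 = 3696 kg VSS/d.
R_O = Q·(S₀ − S) − 1.42·P_X = 15145 − 1.42 × 3696 = 9896 kg O₂/d.

R_O ≈ 9900 kg O₂/d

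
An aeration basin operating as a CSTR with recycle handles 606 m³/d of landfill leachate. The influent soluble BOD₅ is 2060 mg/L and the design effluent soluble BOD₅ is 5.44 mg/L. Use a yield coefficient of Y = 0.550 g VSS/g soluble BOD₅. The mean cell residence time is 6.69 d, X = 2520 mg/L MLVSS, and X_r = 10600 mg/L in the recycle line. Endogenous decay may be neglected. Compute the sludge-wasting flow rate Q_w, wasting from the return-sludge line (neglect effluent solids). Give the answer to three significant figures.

Q_w ≈ 64.6 m³/d

With k_d = 0 the design equation reduces to V = Y Q (S₀−S) θ_c / X = 0.550 × 606 × (2060 − 5.44) × 6.69 / 2520 = 1818 m³.
θ_c = V·X/(Q_w·X_r) when wasting from the recycle, so Q_w = V·X/(θ_c·X_r) = 1818 × 2520 / (6.69 × 10600) = 64.60 m³/d.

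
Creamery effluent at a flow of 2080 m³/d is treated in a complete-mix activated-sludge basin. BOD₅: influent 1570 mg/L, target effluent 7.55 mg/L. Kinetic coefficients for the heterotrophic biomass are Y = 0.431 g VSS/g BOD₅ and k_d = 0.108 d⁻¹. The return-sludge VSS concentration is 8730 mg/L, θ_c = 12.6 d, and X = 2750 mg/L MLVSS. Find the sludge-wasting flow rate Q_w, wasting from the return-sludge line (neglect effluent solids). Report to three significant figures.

From the SRT design equation V = Y Q (S₀−S) θ_c / [X (1 + k_d θ_c)] = 0.431 × 2080 × (1570 − 7.55) × 12.6 / [2750 × (1 + 0.108 × 12.6)] = 1.76×10^7 / 6492 = 2718 m³.
Wasting from the return line (neglecting effluent solids): Q_w = V·X / (θ_c·X_r) = 2718 × 2750 / (12.6 × 8730) = 67.96 m³/d.

Q_w ≈ 68.0 m³/d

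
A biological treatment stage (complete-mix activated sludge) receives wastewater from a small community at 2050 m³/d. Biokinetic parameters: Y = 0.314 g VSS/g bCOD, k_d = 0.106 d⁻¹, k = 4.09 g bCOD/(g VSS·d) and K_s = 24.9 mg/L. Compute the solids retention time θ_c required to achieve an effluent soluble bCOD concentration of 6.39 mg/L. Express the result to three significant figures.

From 1/θ_c = Y·k·S/(K_s + S) − k_d: Y·k·S/(K_s+S) = 0.314 × 4.09 × 6.39 / (24.9 + 6.39) = 0.2623 d⁻¹.
θ_c = 1/(μ − k_d) = 1/(0.2623 − 0.106) = 1/0.1563 = 6.399 d.

θ_c ≈ 6.40 d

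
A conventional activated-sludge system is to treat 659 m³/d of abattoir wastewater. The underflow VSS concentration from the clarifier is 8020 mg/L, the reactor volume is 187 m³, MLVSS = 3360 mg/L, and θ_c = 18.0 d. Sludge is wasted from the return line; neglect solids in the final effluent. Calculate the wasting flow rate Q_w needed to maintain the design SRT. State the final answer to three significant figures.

Q_w ≈ 4.35 m³/d

Q_w = (V·X)/(θ_c X_r) = 187.0 × 3360 / (18.0 × 8020) = 4.352 m³/d.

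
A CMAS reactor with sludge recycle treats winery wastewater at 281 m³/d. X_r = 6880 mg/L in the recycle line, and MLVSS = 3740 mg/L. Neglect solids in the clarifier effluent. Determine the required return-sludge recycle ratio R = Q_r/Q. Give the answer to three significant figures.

Mass balance around the secondary clarifier (neglecting effluent solids): R = X / (X_r − X) = 3740 / (6880 − 3740) = 1.191.

R ≈ 1.19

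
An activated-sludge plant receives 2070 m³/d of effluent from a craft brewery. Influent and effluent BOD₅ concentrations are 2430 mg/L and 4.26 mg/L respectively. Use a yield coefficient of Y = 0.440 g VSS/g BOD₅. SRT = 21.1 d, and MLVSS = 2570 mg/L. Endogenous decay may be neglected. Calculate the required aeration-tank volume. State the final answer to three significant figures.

V ≈ 18100 m³

Biomass mass balance (decay neglected): V·X = Y·Q·(S₀ − S)·θ_c, so V = 0.440 × 2070 × (2430 − 4.26) × 21.1 / 2570 = 18139 m³.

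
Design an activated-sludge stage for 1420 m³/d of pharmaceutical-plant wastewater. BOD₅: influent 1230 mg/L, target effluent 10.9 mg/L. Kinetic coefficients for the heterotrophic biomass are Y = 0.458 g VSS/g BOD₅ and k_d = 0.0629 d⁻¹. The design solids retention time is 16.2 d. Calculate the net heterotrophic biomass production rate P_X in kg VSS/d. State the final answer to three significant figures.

P_X ≈ 393 kg VSS/d

The observed yield is Y_obs = Y/(1 + k_d·θ_c) = 0.458 / (1 + 0.0629 × 16.2) = 0.458 / 2.019 = 0.2268 g VSS per g BOD₅ removed.
ΔS = 1230 − 10.9 = 1219 mg/L, so the substrate removal rate is 1420 × 1219/1000 = 1731 kg BOD₅/d.
Net biomass production P_X = Y_obs × Q·(S₀ − S) = 0.2268 × 1731 = 392.7 kg VSS/d.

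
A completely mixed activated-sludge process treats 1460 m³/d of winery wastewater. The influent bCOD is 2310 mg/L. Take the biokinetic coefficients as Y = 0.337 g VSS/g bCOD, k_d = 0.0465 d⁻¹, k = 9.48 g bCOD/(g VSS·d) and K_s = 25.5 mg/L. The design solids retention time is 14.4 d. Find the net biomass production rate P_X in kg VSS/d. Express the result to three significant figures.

Effluent substrate depends only on kinetics and SRT: S = K_s(1 + k_d θ_c) / [θ_c(Yk − k_d) − 1] = 25.5 × (1 + 0.0465 × 14.4) / [14.4 × (0.337 × 9.48 − 0.0465) − 1] = 42.57 / 44.33 = 0.9603 mg/L.
Observed yield with endogenous decay: Y_obs = Y / (1 + k_d·θ_c) = 0.337 / (1 + 0.0465 × 14.4) = 0.337 / 1.670 = 0.2018 g VSS/g bCOD.
Substrate removed = Q·(S₀ − S) = 1460 m³/d × (2310 − 0.960) g/m³ = 3.37×10^6 g/d = 3371 kg/d.
So the net sludge growth is P_X = 0.2018 × 3371 = 680.5 kg VSS/d.

P_X ≈ 680 kg VSS/d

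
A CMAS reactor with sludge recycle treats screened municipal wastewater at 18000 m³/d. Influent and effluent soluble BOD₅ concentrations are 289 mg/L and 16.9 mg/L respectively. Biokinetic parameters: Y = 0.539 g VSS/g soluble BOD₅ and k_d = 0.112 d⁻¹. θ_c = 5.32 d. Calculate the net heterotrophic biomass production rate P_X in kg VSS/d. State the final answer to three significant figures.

Observed yield with endogenous decay: Y_obs = Y / (1 + k_d·θ_c) = 0.539 / (1 + 0.112 × 5.32) = 0.539 / 1.596 = 0.3378 g VSS/g soluble BOD₅.
Q·(S₀ − S) = 18000 × (289 − 16.9) × 10⁻³ = 4898 kg/d removed.
Biomass produced: P_X = Y_obs·Q·ΔS = 0.3378 × 4898 ≈ 1654 kg VSS/d.

P_X ≈ 1650 kg VSS/d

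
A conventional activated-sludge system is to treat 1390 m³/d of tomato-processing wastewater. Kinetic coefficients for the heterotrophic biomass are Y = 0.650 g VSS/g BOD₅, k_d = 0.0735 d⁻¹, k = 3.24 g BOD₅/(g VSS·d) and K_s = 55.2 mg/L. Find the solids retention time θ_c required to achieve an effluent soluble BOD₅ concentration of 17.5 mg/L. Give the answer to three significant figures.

θ_c ≈ 2.31 d

From 1/θ_c = Y·k·S/(K_s + S) − k_d: Y·k·S/(K_s+S) = 0.650 × 3.24 × 17.5 / (55.2 + 17.5) = 0.5069 d⁻¹.
θ_c = 1/(μ − k_d) = 1/(0.5069 − 0.0735) = 1/0.4334 = 2.307 d.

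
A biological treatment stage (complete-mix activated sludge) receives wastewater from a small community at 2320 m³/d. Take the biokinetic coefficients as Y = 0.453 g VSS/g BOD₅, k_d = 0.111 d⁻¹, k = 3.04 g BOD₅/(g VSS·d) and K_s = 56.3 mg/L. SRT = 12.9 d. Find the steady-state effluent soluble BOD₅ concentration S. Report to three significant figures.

S ≈ 8.93 mg/L

Effluent substrate depends only on kinetics and SRT: S = K_s(1 + k_d θ_c) / [θ_c(Yk − k_d) − 1] = 56.3 × (1 + 0.111 × 12.9) / [12.9 × (0.453 × 3.04 − 0.111) − 1] = 136.9 / 15.33 = 8.930 mg/L.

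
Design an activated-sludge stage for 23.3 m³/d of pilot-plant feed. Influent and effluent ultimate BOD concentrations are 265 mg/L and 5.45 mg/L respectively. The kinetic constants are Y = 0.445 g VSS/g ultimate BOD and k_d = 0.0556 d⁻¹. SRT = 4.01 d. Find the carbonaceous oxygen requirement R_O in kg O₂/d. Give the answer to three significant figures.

R_O ≈ 2.92 kg O₂/d

Correct the yield for decay: Y_obs = Y/(1 + k_d θ_c) = 0.445 / (1 + 0.0556 × 4.01) = 0.445 / 1.223 = 0.3639.
Q·(S₀ − S) = 23.3 × (265 − 5.45) × 10⁻³ = 6.048 kg/d removed.
P_X = Y_obs·Q·(S₀ − S) = 0.3639 × 6.048 = 2.201 kg VSS/d.
R_O = Q·(S₀ − S) − 1.42·P_X = 6.048 − 1.42 × 2.201 = 2.923 kg O₂/d.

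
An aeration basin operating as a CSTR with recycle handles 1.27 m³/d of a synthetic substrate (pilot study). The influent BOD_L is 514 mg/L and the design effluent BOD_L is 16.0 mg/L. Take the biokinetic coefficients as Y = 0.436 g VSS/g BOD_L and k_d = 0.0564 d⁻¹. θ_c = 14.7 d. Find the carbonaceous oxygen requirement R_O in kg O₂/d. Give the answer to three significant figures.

R_O ≈ 0.418 kg O₂/d

Correct the yield for decay: Y_obs = Y/(1 + k_d θ_c) = 0.436 / (1 + 0.0564 × 14.7) = 0.436 / 1.829 = 0.2384.
Mass of BOD_L removed per day: Q(S₀ − S) = 1.27 × 498.0 g/m³ = 0.6325 kg/d.
Biomass synthesised: P_X = Y_obs × 0.6325 = 0.1508 kg VSS/d.
Carbonaceous O₂ demand = substrate oxidised − cell-mass equivalent = 0.6325 − 1.42 × 0.1508 = 0.4184 kg O₂/d.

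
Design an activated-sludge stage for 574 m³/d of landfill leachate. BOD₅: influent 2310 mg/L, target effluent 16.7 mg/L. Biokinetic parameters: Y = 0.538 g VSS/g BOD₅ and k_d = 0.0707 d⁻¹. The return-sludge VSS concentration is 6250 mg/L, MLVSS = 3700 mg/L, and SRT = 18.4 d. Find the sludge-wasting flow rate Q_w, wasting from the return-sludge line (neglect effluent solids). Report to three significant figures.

Q_w ≈ 49.2 m³/d

From the SRT design equation V = Y Q (S₀−S) θ_c / [X (1 + k_d θ_c)] = 0.538 × 574 × (2310 − 16.7) × 18.4 / [3700 × (1 + 0.0707 × 18.4)] = 1.3×10^7 / 8513 = 1531 m³.
Q_w = (V·X)/(θ_c X_r) = 1531 × 3700 / (18.4 × 6250) = 49.25 m³/d.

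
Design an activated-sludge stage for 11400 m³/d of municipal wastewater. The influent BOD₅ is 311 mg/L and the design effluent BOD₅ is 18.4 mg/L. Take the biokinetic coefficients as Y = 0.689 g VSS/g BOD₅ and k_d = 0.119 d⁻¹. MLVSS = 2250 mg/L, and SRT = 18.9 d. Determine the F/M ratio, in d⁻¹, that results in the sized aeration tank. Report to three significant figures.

F/M ≈ 0.265 d⁻¹

From the SRT design equation V = Y Q (S₀−S) θ_c / [X (1 + k_d θ_c)] = 0.689 × 11400 × (311 − 18.4) × 18.9 / [2250 × (1 + 0.119 × 18.9)] = 4.34×10^7 / 7310 = 5942 m³.
F/M = Q·S₀ / (V·X) = 11400 × 311 / (5942 × 2250) = 0.2652 g BOD₅·(g VSS·d)⁻¹.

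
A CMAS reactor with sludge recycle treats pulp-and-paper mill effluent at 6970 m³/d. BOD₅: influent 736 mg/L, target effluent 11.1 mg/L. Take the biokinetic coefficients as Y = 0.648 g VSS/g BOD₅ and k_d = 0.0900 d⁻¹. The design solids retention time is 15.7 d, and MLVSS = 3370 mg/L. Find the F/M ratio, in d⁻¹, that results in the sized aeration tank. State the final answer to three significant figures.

F/M ≈ 0.241 d⁻¹

Steady-state biomass mass balance: V·X·(1 + k_d·θ_c) = Y·Q·(S₀ − S)·θ_c, so V = 0.648 × 6970 × (736 − 11.1) × 15.7 / [3370 × (1 + 0.0900 × 15.7)] = 5.14×10^7 / 8132 = 6321 m³.
Food-to-microorganism ratio F/M = Q S₀ / (V X) = 6970 × 736 / (6321 × 3370) = 0.2408 d⁻¹.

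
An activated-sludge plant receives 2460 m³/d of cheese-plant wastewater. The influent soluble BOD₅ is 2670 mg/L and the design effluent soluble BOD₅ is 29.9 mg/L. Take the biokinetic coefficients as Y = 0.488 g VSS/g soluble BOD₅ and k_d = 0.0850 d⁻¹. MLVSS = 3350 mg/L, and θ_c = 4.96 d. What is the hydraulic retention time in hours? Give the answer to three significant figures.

Rearranging the biomass balance for a CMAS with decay, V = Y·Q·ΔS·θ_c / [X·(1+k_d θ_c)] = 0.488 × 2460 × (2670 − 29.9) × 4.96 / [3350 × (1 + 0.0850 × 4.96)] = 1.57×10^7 / 4762 = 3301 m³.
HRT = V/Q = 3301 m³ / 2460 m³·d⁻¹ = 1.342 d × 24 = 32.20 h.

τ ≈ 32.2 h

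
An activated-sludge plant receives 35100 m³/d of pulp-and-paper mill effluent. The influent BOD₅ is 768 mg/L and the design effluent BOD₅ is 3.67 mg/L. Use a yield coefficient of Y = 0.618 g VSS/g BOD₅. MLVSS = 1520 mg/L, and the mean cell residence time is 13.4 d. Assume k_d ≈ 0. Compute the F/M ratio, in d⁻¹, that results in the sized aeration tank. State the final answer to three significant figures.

F/M ≈ 0.121 d⁻¹

Biomass mass balance (decay neglected): V·X = Y·Q·(S₀ − S)·θ_c, so V = 0.618 × 35100 × (768 − 3.67) × 13.4 / 1520 = 146163 m³.
F/M = applied load / biomass = Q·S₀/(V·X) = 35100 × 768 / (146163 × 1520) = 0.1213 d⁻¹.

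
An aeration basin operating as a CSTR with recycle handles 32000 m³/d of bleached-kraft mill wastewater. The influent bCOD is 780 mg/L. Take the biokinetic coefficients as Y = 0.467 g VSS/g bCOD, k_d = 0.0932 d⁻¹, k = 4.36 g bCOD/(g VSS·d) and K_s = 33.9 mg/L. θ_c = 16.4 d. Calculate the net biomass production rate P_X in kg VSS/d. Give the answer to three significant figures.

For a completely mixed reactor with recycle the Lawrence–McCarty relation gives S = K_s·(1 + k_d·θ_c) / [θ_c·(Y·k − k_d) − 1] = 33.9 × (1 + 0.0932 × 16.4) / [16.4 × (0.467 × 4.36 − 0.0932) − 1] = 85.72 / 30.86 = 2.777 mg/L.
The observed yield is Y_obs = Y/(1 + k_d·θ_c) = 0.467 / (1 + 0.0932 × 16.4) = 0.467 / 2.528 = 0.1847 g VSS per g bCOD removed.
Substrate removed = Q·(S₀ − S) = 32000 m³/d × (780 − 2.78) g/m³ = 2.49×10^7 g/d = 24871 kg/d.
P_X = Y_obs · Q(S₀ − S) = 0.1847 × 24871 = 4594 kg VSS/d.

P_X ≈ 4590 kg VSS/d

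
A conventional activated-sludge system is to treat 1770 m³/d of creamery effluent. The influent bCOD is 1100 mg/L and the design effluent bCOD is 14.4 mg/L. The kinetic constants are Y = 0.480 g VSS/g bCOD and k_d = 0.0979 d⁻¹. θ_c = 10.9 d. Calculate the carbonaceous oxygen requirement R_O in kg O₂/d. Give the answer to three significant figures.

R_O ≈ 1290 kg O₂/d

Correct the yield for decay: Y_obs = Y/(1 + k_d θ_c) = 0.480 / (1 + 0.0979 × 10.9) = 0.480 / 2.067 = 0.2322.
ΔS = 1100 − 14.4 = 1086 mg/L, so the substrate removal rate is 1770 × 1086/1000 = 1922 kg bCOD/d.
Net sludge production P_X = 0.2322 × 1922 = 446.2 kg VSS/d.
R_O = Q·(S₀ − S) − 1.42·P_X = 1922 − 1.42 × 446.2 = 1288 kg O₂/d.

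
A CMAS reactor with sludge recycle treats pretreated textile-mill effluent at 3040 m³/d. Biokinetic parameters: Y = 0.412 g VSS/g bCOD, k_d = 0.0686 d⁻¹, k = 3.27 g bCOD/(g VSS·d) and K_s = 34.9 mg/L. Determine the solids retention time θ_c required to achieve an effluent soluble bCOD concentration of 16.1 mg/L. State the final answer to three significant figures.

θ_c ≈ 2.80 d

At the target effluent, Y k S/(K_s+S) = 0.412×3.27×16.1/51.00 = 0.4253 d⁻¹.
1/θ_c = 0.4253 − 0.0686 = 0.3567 d⁻¹, so θ_c = 2.803 d.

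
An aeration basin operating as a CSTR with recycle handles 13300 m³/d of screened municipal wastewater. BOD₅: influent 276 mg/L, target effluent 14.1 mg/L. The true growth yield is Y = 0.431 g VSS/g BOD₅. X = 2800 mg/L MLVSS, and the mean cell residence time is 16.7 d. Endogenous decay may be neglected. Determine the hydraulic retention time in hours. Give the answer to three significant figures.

Biomass mass balance (decay neglected): V·X = Y·Q·(S₀ − S)·θ_c, so V = 0.431 × 13300 × (276 − 14.1) × 16.7 / 2800 = 8954 m³.
HRT = V/Q = 8954 m³ / 13300 m³·d⁻¹ = 0.6732 d × 24 = 16.16 h.

τ ≈ 16.2 h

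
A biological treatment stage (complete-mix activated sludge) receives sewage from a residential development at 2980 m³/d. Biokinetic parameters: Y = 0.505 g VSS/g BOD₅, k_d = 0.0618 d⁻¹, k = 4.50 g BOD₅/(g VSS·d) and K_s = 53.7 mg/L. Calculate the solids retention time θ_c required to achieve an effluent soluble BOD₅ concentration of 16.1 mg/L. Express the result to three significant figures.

θ_c ≈ 2.16 d

Specific growth rate at S = 16.1 mg/L: μ = YkS/(K_s+S) = 0.505·4.50·16.1/(53.7+16.1) = 0.5242 d⁻¹.
1/θ_c = 0.5242 − 0.0618 = 0.4624 d⁻¹, so θ_c = 2.163 d.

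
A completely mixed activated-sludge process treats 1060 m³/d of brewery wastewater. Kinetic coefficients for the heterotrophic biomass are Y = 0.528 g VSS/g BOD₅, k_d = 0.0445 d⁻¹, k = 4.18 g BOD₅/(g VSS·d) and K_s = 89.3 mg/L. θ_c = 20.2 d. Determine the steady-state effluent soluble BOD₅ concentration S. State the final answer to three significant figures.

Effluent substrate depends only on kinetics and SRT: S = K_s(1 + k_d θ_c) / [θ_c(Yk − k_d) − 1] = 89.3 × (1 + 0.0445 × 20.2) / [20.2 × (0.528 × 4.18 − 0.0445) − 1] = 169.6 / 42.68 = 3.973 mg/L.

S ≈ 3.97 mg/L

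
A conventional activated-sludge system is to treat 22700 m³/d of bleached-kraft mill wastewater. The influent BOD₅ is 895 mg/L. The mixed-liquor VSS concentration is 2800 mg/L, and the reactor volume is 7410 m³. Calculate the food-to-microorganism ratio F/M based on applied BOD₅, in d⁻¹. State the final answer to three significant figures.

F/M ≈ 0.979 d⁻¹

F/M = Q·S₀ / (V·X) = 22700 × 895 / (7410 × 2800) = 0.9792 g BOD₅·(g VSS·d)⁻¹.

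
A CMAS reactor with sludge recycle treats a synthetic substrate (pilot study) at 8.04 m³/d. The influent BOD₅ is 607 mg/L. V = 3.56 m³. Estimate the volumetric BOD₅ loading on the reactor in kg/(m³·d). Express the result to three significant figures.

L_v ≈ 1.37 kg BOD₅/(m³·d)

L_v = Q S₀ / V = 8.04 × 607 × 10⁻³ / 3.560 = 1.371 kg/(m³·d).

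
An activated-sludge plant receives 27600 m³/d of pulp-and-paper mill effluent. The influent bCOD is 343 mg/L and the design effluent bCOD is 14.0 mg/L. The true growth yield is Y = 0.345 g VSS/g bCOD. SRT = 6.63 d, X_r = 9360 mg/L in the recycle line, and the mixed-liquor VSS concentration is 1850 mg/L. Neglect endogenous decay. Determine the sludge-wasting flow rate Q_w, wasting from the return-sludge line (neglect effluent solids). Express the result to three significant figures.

With k_d = 0 the design equation reduces to V = Y Q (S₀−S) θ_c / X = 0.345 × 27600 × (343 − 14.0) × 6.63 / 1850 = 11227 m³.
Wasting from the return line (neglecting effluent solids): Q_w = V·X / (θ_c·X_r) = 11227 × 1850 / (6.63 × 9360) = 334.7 m³/d.

Q_w ≈ 335 m³/d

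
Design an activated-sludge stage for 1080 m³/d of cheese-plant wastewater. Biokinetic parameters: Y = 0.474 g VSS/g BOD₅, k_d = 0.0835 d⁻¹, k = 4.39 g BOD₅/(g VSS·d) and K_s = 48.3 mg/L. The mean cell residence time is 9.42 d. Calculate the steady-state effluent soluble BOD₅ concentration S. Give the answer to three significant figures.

From the Monod/SRT balance for a CMAS, S = K_s·(1+k_d θ_c)/[θ_c·(Y k − k_d) − 1] = 48.3 × (1 + 0.0835 × 9.42) / [9.42 × (0.474 × 4.39 − 0.0835) − 1] = 86.29 / 17.82 = 4.844 mg/L.

S ≈ 4.84 mg/L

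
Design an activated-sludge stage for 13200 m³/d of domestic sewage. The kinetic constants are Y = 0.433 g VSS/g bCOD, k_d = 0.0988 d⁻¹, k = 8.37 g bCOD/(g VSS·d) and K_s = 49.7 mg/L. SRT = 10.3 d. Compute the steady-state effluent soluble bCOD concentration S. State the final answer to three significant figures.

From the Monod/SRT balance for a CMAS, S = K_s·(1+k_d θ_c)/[θ_c·(Y k − k_d) − 1] = 49.7 × (1 + 0.0988 × 10.3) / [10.3 × (0.433 × 8.37 − 0.0988) − 1] = 100.3 / 35.31 = 2.840 mg/L.

S ≈ 2.84 mg/L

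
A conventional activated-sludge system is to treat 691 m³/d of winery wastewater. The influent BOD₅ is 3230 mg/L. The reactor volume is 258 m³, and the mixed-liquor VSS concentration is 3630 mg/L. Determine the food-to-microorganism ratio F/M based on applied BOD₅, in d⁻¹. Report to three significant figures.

F/M ≈ 2.38 d⁻¹

F/M = applied load / biomass = Q·S₀/(V·X) = 691 × 3230 / (258.0 × 3630) = 2.383 d⁻¹.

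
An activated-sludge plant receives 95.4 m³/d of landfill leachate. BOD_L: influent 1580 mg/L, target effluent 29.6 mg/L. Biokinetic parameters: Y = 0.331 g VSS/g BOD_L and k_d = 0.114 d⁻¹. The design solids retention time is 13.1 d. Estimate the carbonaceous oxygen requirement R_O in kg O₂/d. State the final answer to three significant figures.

R_O ≈ 120 kg O₂/d

Correct the yield for decay: Y_obs = Y/(1 + k_d θ_c) = 0.331 / (1 + 0.114 × 13.1) = 0.331 / 2.493 = 0.1328.
Q·(S₀ − S) = 95.4 × (1580 − 29.6) × 10⁻³ = 147.9 kg/d removed.
P_X = Y_obs·Q·(S₀ − S) = 0.1328 × 147.9 = 19.63 kg VSS/d.
R_O = Q·ΔS − 1.42 P_X = 147.9 − 27.88 = 120.0 kg O₂/d.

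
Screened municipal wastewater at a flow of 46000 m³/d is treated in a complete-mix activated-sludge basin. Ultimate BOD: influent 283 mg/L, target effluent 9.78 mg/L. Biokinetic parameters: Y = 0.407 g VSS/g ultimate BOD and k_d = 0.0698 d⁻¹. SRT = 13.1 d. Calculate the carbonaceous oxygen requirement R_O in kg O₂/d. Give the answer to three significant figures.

Observed yield with endogenous decay: Y_obs = Y / (1 + k_d·θ_c) = 0.407 / (1 + 0.0698 × 13.1) = 0.407 / 1.914 = 0.2126 g VSS/g ultimate BOD.
Substrate removed = Q·(S₀ − S) = 46000 m³/d × (283 − 9.78) g/m³ = 1.26×10^7 g/d = 12568 kg/d.
P_X = Y_obs·Q·(S₀ − S) = 0.2126 × 12568 = 2672 kg VSS/d.
R_O = Q·ΔS − 1.42 P_X = 12568 − 3794 = 8774 kg O₂/d.

R_O ≈ 8770 kg O₂/d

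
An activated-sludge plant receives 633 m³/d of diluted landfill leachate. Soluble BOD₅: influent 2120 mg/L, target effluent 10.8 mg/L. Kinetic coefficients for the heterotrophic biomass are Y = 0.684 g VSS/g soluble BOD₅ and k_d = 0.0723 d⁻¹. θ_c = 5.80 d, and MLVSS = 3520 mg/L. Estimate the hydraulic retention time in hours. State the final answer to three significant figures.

τ ≈ 40.2 h

From the SRT design equation V = Y Q (S₀−S) θ_c / [X (1 + k_d θ_c)] = 0.684 × 633 × (2120 − 10.8) × 5.80 / [3520 × (1 + 0.0723 × 5.80)] = 5.3×10^6 / 4996 = 1060 m³.
τ = V/Q = 1060/633 = 1.675 d, or 40.20 h.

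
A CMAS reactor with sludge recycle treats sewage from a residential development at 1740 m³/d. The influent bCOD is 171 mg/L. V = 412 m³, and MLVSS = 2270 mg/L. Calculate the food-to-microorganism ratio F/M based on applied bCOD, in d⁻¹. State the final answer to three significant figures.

Food-to-microorganism ratio F/M = Q S₀ / (V X) = 1740 × 171 / (412.0 × 2270) = 0.3181 d⁻¹.

F/M ≈ 0.318 d⁻¹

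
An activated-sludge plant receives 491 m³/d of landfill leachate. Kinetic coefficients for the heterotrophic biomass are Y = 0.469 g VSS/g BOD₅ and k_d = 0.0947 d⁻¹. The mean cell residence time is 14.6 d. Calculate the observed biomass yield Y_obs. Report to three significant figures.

The observed yield is Y_obs = Y/(1 + k_d·θ_c) = 0.469 / (1 + 0.0947 × 14.6) = 0.469 / 2.383 = 0.1968 g VSS per g BOD₅ removed.

Y_obs ≈ 0.197 g VSS/g BOD₅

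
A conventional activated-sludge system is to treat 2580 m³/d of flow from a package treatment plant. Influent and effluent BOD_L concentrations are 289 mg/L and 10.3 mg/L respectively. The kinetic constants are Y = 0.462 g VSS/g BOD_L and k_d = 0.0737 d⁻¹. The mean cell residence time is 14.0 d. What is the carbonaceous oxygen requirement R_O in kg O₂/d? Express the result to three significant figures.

Y_obs = Y / (1 + k_d θ_c) = 0.462 / (1 + 0.0737 × 14.0) = 0.462 / 2.032 = 0.2274.
ΔS = 289 − 10.3 = 278.7 mg/L, so the substrate removal rate is 2580 × 278.7/1000 = 719.0 kg BOD_L/d.
P_X = Y_obs·Q·(S₀ − S) = 0.2274 × 719.0 = 163.5 kg VSS/d.
R_O = Q·(S₀ − S) − 1.42·P_X = 719.0 − 1.42 × 163.5 = 486.9 kg O₂/d.

R_O ≈ 487 kg O₂/d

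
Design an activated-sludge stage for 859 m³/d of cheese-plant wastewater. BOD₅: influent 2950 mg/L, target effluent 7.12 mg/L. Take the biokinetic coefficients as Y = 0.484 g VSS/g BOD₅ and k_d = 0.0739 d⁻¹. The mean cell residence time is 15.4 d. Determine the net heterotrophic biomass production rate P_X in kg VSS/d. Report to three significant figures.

The observed yield is Y_obs = Y/(1 + k_d·θ_c) = 0.484 / (1 + 0.0739 × 15.4) = 0.484 / 2.138 = 0.2264 g VSS per g BOD₅ removed.
Q·(S₀ − S) = 859 × (2950 − 7.12) × 10⁻³ = 2528 kg/d removed.
P_X = Y_obs · Q(S₀ − S) = 0.2264 × 2528 = 572.3 kg VSS/d.

P_X ≈ 572 kg VSS/d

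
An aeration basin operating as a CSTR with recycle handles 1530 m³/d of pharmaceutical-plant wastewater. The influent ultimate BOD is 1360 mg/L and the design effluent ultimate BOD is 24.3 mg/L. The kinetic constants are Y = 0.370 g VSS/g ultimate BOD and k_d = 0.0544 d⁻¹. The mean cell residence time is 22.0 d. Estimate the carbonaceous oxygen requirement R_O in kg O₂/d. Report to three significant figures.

Correct the yield for decay: Y_obs = Y/(1 + k_d θ_c) = 0.370 / (1 + 0.0544 × 22.0) = 0.370 / 2.197 = 0.1684.
Mass of ultimate BOD removed per day: Q(S₀ − S) = 1530 × 1336 g/m³ = 2044 kg/d.
Biomass synthesised: P_X = Y_obs × 2044 = 344.2 kg VSS/d.
Carbonaceous O₂ demand = substrate oxidised − cell-mass equivalent = 2044 − 1.42 × 344.2 = 1555 kg O₂/d.

R_O ≈ 1550 kg O₂/d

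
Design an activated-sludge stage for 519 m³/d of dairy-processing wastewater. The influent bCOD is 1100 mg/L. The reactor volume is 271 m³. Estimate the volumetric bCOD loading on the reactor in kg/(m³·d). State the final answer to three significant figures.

L_v ≈ 2.11 kg bCOD/(m³·d)

Applied bCOD load per unit volume = Q·S₀/V = (519 × 1100/1000)/271.0 = 2.107 kg bCOD·m⁻³·d⁻¹.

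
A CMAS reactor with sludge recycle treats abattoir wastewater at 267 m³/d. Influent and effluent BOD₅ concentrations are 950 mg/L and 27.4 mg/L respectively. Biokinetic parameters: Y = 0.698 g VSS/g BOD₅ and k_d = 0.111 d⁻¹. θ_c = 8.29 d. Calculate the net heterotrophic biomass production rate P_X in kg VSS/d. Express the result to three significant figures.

P_X ≈ 89.5 kg VSS/d

The observed yield is Y_obs = Y/(1 + k_d·θ_c) = 0.698 / (1 + 0.111 × 8.29) = 0.698 / 1.920 = 0.3635 g VSS per g BOD₅ removed.
ΔS = 950 − 27.4 = 922.6 mg/L, so the substrate removal rate is 267 × 922.6/1000 = 246.3 kg BOD₅/d.
Net biomass production P_X = Y_obs × Q·(S₀ − S) = 0.3635 × 246.3 = 89.54 kg VSS/d.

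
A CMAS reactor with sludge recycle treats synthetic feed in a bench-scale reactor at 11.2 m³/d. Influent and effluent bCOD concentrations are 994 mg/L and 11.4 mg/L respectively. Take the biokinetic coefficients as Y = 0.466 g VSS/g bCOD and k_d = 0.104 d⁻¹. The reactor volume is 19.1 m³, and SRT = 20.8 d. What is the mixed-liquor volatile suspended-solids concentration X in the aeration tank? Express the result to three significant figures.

X ≈ 1770 mg/L

From V·X·(1 + k_d·θ_c) = Y·Q·(S₀ − S)·θ_c: X = 0.466 × 11.2 × (994 − 11.4) × 20.8 / [19.1 × (1 + 0.104 × 20.8)] = 1766 mg/L.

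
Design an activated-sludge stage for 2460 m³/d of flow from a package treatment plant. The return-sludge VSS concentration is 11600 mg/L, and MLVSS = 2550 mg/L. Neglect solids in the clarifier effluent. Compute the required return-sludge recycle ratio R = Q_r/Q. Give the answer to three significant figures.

R ≈ 0.282

R = Q_r/Q = X/(X_r − X) = 2550 / (11600 − 2550) = 0.2818.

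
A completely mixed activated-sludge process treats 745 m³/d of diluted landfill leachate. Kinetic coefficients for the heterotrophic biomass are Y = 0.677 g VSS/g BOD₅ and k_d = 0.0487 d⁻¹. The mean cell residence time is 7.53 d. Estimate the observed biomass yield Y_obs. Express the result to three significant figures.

Y_obs ≈ 0.495 g VSS/g BOD₅

Y_obs = Y / (1 + k_d θ_c) = 0.677 / (1 + 0.0487 × 7.53) = 0.677 / 1.367 = 0.4953.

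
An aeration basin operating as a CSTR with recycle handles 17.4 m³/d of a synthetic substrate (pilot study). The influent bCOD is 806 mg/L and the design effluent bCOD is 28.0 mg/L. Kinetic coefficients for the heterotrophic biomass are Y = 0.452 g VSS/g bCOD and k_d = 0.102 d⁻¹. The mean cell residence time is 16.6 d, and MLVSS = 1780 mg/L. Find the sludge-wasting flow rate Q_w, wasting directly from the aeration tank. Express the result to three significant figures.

Q_w ≈ 1.28 m³/d

Steady-state biomass mass balance: V·X·(1 + k_d·θ_c) = Y·Q·(S₀ − S)·θ_c, so V = 0.452 × 17.4 × (806 − 28.0) × 16.6 / [1780 × (1 + 0.102 × 16.6)] = 1.02×10^5 / 4794 = 21.19 m³.
For wasting at MLVSS concentration, Q_w = V/θ_c = 21.19/16.6 = 1.276 m³/d.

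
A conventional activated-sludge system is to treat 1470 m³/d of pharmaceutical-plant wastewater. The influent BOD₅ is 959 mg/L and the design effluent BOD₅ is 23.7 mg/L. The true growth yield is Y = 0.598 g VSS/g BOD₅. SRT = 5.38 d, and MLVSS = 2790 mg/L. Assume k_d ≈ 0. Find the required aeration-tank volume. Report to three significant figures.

Biomass mass balance (decay neglected): V·X = Y·Q·(S₀ − S)·θ_c, so V = 0.598 × 1470 × (959 − 23.7) × 5.38 / 2790 = 1585 m³.

V ≈ 1590 m³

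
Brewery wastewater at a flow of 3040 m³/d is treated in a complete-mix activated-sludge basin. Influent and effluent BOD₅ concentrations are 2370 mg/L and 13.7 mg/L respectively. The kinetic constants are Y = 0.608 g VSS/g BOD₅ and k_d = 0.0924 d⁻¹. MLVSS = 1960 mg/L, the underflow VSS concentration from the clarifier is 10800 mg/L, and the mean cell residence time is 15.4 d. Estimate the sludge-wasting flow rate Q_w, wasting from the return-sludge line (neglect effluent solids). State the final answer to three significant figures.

From the SRT design equation V = Y Q (S₀−S) θ_c / [X (1 + k_d θ_c)] = 0.608 × 3040 × (2370 − 13.7) × 15.4 / [1960 × (1 + 0.0924 × 15.4)] = 6.71×10^7 / 4749 = 14123 m³.
Wasting from the return line (neglecting effluent solids): Q_w = V·X / (θ_c·X_r) = 14123 × 1960 / (15.4 × 10800) = 166.4 m³/d.

Q_w ≈ 166 m³/d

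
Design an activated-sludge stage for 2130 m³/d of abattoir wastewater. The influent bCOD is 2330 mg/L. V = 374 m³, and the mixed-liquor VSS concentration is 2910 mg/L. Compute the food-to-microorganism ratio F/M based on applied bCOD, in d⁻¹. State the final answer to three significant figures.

F/M ≈ 4.56 d⁻¹

Food-to-microorganism ratio F/M = Q S₀ / (V X) = 2130 × 2330 / (374.0 × 2910) = 4.560 d⁻¹.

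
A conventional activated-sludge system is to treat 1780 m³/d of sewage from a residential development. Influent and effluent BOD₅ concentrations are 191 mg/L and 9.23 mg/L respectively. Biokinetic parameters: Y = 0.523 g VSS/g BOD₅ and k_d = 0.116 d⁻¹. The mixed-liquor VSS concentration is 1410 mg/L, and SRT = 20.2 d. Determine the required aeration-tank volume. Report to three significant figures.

V ≈ 725 m³

Steady-state biomass mass balance: V·X·(1 + k_d·θ_c) = Y·Q·(S₀ − S)·θ_c, so V = 0.523 × 1780 × (191 − 9.23) × 20.2 / [1410 × (1 + 0.116 × 20.2)] = 3.42×10^6 / 4714 = 725.1 m³.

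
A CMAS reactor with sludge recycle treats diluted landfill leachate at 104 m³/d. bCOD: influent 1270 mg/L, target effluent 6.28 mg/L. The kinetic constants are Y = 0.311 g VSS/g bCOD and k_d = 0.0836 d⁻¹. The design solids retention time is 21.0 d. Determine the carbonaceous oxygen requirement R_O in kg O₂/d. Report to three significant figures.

Observed yield with endogenous decay: Y_obs = Y / (1 + k_d·θ_c) = 0.311 / (1 + 0.0836 × 21.0) = 0.311 / 2.756 = 0.1129 g VSS/g bCOD.
Mass of bCOD removed per day: Q(S₀ − S) = 104 × 1264 g/m³ = 131.4 kg/d.
P_X = Y_obs·Q·(S₀ − S) = 0.1129 × 131.4 = 14.83 kg VSS/d.
Carbonaceous O₂ demand = substrate oxidised − cell-mass equivalent = 131.4 − 1.42 × 14.83 = 110.4 kg O₂/d.

R_O ≈ 110 kg O₂/d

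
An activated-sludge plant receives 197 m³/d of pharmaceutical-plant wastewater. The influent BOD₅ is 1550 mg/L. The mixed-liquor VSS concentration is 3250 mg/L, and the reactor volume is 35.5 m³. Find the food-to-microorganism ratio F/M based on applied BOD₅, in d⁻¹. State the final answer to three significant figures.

Food-to-microorganism ratio F/M = Q S₀ / (V X) = 197 × 1550 / (35.50 × 3250) = 2.647 d⁻¹.

F/M ≈ 2.65 d⁻¹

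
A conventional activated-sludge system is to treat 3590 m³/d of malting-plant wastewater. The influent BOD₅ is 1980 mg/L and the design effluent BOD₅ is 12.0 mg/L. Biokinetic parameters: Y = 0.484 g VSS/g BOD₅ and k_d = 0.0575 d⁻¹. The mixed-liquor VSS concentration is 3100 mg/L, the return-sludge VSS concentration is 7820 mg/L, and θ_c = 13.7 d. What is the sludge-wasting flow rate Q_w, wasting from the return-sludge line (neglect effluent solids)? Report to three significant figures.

Q_w ≈ 245 m³/d

From the SRT design equation V = Y Q (S₀−S) θ_c / [X (1 + k_d θ_c)] = 0.484 × 3590 × (1980 − 12.0) × 13.7 / [3100 × (1 + 0.0575 × 13.7)] = 4.68×10^7 / 5542 = 8453 m³.
Wasting from the return line (neglecting effluent solids): Q_w = V·X / (θ_c·X_r) = 8453 × 3100 / (13.7 × 7820) = 244.6 m³/d.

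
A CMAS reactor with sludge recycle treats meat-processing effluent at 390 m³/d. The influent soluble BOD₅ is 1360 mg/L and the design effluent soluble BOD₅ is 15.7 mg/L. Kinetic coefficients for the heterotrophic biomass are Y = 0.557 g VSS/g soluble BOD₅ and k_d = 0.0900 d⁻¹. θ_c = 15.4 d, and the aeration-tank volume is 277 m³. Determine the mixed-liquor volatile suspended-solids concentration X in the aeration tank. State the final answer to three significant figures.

X ≈ 6800 mg/L

X = Y·Q·ΔS·θ_c / [V·(1 + k_d θ_c)] = 0.557 × 390 × (1360 − 15.7) × 15.4 / [277 × (1 + 0.0900 × 15.4)] = 6804 mg/L.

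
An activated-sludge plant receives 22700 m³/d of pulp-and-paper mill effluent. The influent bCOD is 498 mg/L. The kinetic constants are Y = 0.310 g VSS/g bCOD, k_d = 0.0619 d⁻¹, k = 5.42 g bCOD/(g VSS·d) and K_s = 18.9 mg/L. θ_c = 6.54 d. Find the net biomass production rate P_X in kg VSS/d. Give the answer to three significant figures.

For a completely mixed reactor with recycle the Lawrence–McCarty relation gives S = K_s·(1 + k_d·θ_c) / [θ_c·(Y·k − k_d) − 1] = 18.9 × (1 + 0.0619 × 6.54) / [6.54 × (0.310 × 5.42 − 0.0619) − 1] = 26.55 / 9.584 = 2.770 mg/L.
The observed yield is Y_obs = Y/(1 + k_d·θ_c) = 0.310 / (1 + 0.0619 × 6.54) = 0.310 / 1.405 = 0.2207 g VSS per g bCOD removed.
Q·(S₀ − S) = 22700 × (498 − 2.77) × 10⁻³ = 11242 kg/d removed.
So the net sludge growth is P_X = 0.2207 × 11242 = 2481 kg VSS/d.

P_X ≈ 2480 kg VSS/d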